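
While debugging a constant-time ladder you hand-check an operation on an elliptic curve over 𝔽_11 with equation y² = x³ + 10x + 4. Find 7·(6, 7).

(4, 8)

Write P = (6, 7).
Repeated addition: build up to 7P.
2P: tangent at (6, 7): λ = (3·6² + 10)/(2·7) ≡ 8/3. 3⁻¹ ≡ 4 (mod 11) since 3·4 = 12 ≡ 1, so λ ≡ 8·4 ≡ 10.
  x = λ² - 6 - 6 = 100 - 12 ≡ 0; y = λ·(6 - 0) - 7 ≡ 9. → (0, 9)
3P: (0, 9) + (6, 7). λ = (7 - 9)/(6 - 0) ≡ 9/6 mod 11. 6⁻¹ ≡ 2 (mod 11), so λ ≡ 7.
  x = λ² - 0 - 6 = 49 - 6 ≡ 10; y = λ·(0 - 10) - 9 ≡ 9. → (10, 9)
4P: (10, 9) + (6, 7). λ = (7 - 9)/(6 - 10) ≡ 9/7 mod 11. 7⁻¹ ≡ 8 (mod 11) since 7·8 = 56 ≡ 1, so λ ≡ 6.
  x = λ² - 10 - 6 = 36 - 16 ≡ 9; y = λ·(10 - 9) - 9 ≡ 8. → (9, 8)
5P: (9, 8) + (6, 7). λ = (7 - 8)/(6 - 9) ≡ 10/8 mod 11. 8⁻¹ ≡ 7 (mod 11) since 8·7 = 56 ≡ 1, so λ ≡ 4.
  x = λ² - 9 - 6 = 16 - 15 ≡ 1; y = λ·(9 - 1) - 8 ≡ 2. → (1, 2)
6P: (1, 2) + (6, 7). λ = (7 - 2)/(6 - 1) ≡ 5/5 mod 11. 5⁻¹ ≡ 9 (mod 11), so λ ≡ 1.
  x = λ² - 1 - 6 = 1 - 7 ≡ 5; y = λ·(1 - 5) - 2 ≡ 5. → (5, 5)
7P: (5, 5) + (6, 7). λ = (7 - 5)/(6 - 5) ≡ 2/1 mod 11. 1⁻¹ ≡ 1 (mod 11) since 1·1 = 1 ≡ 1, so λ ≡ 2.
  x = λ² - 5 - 6 = 4 - 11 ≡ 4; y = λ·(5 - 4) - 5 ≡ 8. → (4, 8)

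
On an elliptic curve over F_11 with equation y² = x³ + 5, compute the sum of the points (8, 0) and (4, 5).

(8, 0) + (4, 5). λ = (5 - 0)/(4 - 8) ≡ 5/7 mod 11. 7⁻¹ ≡ 8 (mod 11) since 7·8 = 56 ≡ 1, so λ ≡ 7.
  x = λ² - 8 - 4 = 49 - 12 ≡ 4; y = λ·(8 - 4) - 0 ≡ 6. → (4, 6)

(4, 6)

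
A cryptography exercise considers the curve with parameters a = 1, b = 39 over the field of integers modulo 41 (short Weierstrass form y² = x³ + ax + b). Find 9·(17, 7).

(32, 11)

Write P = (17, 7).
Double-and-add on 9 = (1001)₂. Start with P = (17, 7) for the leading 1-bit.
double: tangent at (17, 7): λ = (3·17² + 1)/(2·7) ≡ 7/14. 14⁻¹ ≡ 3 (mod 41), so λ ≡ 7·3 ≡ 21.
  x = λ² - 17 - 17 = 441 - 34 ≡ 38; y = λ·(17 - 38) - 7 ≡ 3. → (38, 3)
double: tangent at (38, 3): λ = (3·38² + 1)/(2·3) ≡ 28/6. 6⁻¹ ≡ 7 (mod 41) since 6·7 = 42 ≡ 1, so λ ≡ 28·7 ≡ 32.
  x = λ² - 38 - 38 = 1024 - 76 ≡ 5; y = λ·(38 - 5) - 3 ≡ 28. → (5, 28)
double: tangent at (5, 28): λ = (3·5² + 1)/(2·28) ≡ 35/15. 15⁻¹ ≡ 11 (mod 41) since 15·11 = 165 ≡ 1, so λ ≡ 35·11 ≡ 16.
  x = λ² - 5 - 5 = 256 - 10 ≡ 0; y = λ·(5 - 0) - 28 ≡ 11. → (0, 11)
add P: (0, 11) + (17, 7). λ = (7 - 11)/(17 - 0) ≡ 37/17 mod 41. 17⁻¹ ≡ 29 (mod 41), so λ ≡ 7.
  x = λ² - 0 - 17 = 49 - 17 ≡ 32; y = λ·(0 - 32) - 11 ≡ 11. → (32, 11)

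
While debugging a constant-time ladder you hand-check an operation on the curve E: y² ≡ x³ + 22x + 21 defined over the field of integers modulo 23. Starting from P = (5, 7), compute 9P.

O

Repeated addition: build up to 9P.
2P: tangent at (5, 7): λ = (3·5² + 22)/(2·7) ≡ 5/14. 14⁻¹ ≡ 5 (mod 23) since 14·5 = 70 ≡ 1, so λ ≡ 5·5 ≡ 2.
  x = λ² - 5 - 5 = 4 - 10 ≡ 17; y = λ·(5 - 17) - 7 ≡ 15. → (17, 15)
3P: (17, 15) + (5, 7). λ = (7 - 15)/(5 - 17) ≡ 15/11 mod 23. 11⁻¹ ≡ 21 (mod 23) since 11·21 = 231 ≡ 1, so λ ≡ 16.
  x = λ² - 17 - 5 = 256 - 22 ≡ 4; y = λ·(17 - 4) - 15 ≡ 9. → (4, 9)
4P: (4, 9) + (5, 7). λ = (7 - 9)/(5 - 4) ≡ 21/1 mod 23. 1⁻¹ ≡ 1 (mod 23), so λ ≡ 21.
  x = λ² - 4 - 5 = 441 - 9 ≡ 18; y = λ·(4 - 18) - 9 ≡ 19. → (18, 19)
5P: (18, 19) + (5, 7). λ = (7 - 19)/(5 - 18) ≡ 11/10 mod 23. 10⁻¹ ≡ 7 (mod 23), so λ ≡ 8.
  x = λ² - 18 - 5 = 64 - 23 ≡ 18; y = λ·(18 - 18) - 19 ≡ 4. → (18, 4)
6P: (18, 4) + (5, 7). λ = (7 - 4)/(5 - 18) ≡ 3/10 mod 23. 10⁻¹ ≡ 7 (mod 23), so λ ≡ 21.
  x = λ² - 18 - 5 = 441 - 23 ≡ 4; y = λ·(18 - 4) - 4 ≡ 14. → (4, 14)
7P: (4, 14) + (5, 7). λ = (7 - 14)/(5 - 4) ≡ 16/1 mod 23. 1⁻¹ ≡ 1 (mod 23), so λ ≡ 16.
  x = λ² - 4 - 5 = 256 - 9 ≡ 17; y = λ·(4 - 17) - 14 ≡ 8. → (17, 8)
8P: (17, 8) + (5, 7). λ = (7 - 8)/(5 - 17) ≡ 22/11 mod 23. 11⁻¹ ≡ 21 (mod 23), so λ ≡ 2.
  x = λ² - 17 - 5 = 4 - 22 ≡ 5; y = λ·(17 - 5) - 8 ≡ 16. → (5, 16)
9P: (5, 16) + (5, 7): same x and y₁ ≡ -y₂, so the sum is O.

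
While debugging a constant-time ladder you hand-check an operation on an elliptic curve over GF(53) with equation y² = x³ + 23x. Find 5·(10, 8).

Write G = (10, 8).
Repeated addition: build up to 5G.
2G: tangent at (10, 8): λ = (3·10² + 23)/(2·8) ≡ 5/16. 16⁻¹ ≡ 10 (mod 53), so λ ≡ 5·10 ≡ 50.
  x = λ² - 10 - 10 = 2500 - 20 ≡ 42; y = λ·(10 - 42) - 8 ≡ 35. → (42, 35)
3G: (42, 35) + (10, 8). λ = (8 - 35)/(10 - 42) ≡ 26/21 mod 53. 21⁻¹ ≡ 48 (mod 53), so λ ≡ 29.
  x = λ² - 42 - 10 = 841 - 52 ≡ 47; y = λ·(42 - 47) - 35 ≡ 32. → (47, 32)
4G: (47, 32) + (10, 8). λ = (8 - 32)/(10 - 47) ≡ 29/16 mod 53. 16⁻¹ ≡ 10 (mod 53) since 16·10 = 160 ≡ 1, so λ ≡ 25.
  x = λ² - 47 - 10 = 625 - 57 ≡ 38; y = λ·(47 - 38) - 32 ≡ 34. → (38, 34)
5G: (38, 34) + (10, 8). λ = (8 - 34)/(10 - 38) ≡ 27/25 mod 53. 25⁻¹ ≡ 17 (mod 53), so λ ≡ 35.
  x = λ² - 38 - 10 = 1225 - 48 ≡ 11; y = λ·(38 - 11) - 34 ≡ 10. → (11, 10)

(11, 10)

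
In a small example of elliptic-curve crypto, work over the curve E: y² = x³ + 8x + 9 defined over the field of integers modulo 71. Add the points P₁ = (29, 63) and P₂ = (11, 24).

(14, 5)

(29, 63) + (11, 24). λ = (24 - 63)/(11 - 29) ≡ 32/53 mod 71. 53⁻¹ ≡ 67 (mod 71) since 53·67 = 3551 ≡ 1, so λ ≡ 14.
  x = λ² - 29 - 11 = 196 - 40 ≡ 14; y = λ·(29 - 14) - 63 ≡ 5. → (14, 5)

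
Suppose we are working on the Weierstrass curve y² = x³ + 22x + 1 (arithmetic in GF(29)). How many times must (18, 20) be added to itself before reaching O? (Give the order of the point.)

2P: tangent at (18, 20): λ = (3·18² + 22)/(2·20) ≡ 8/11. 11⁻¹ ≡ 8 (mod 29), so λ ≡ 8·8 ≡ 6.
  x = λ² - 18 - 18 = 36 - 36 ≡ 0; y = λ·(18 - 0) - 20 ≡ 1. → (0, 1)
3P: (0, 1) + (18, 20). λ = (20 - 1)/(18 - 0) ≡ 19/18 mod 29. 18⁻¹ ≡ 21 (mod 29) since 18·21 = 378 ≡ 1, so λ ≡ 22.
  x = λ² - 0 - 18 = 484 - 18 ≡ 2; y = λ·(0 - 2) - 1 ≡ 13. → (2, 13)
4P: (2, 13) + (18, 20). λ = (20 - 13)/(18 - 2) ≡ 7/16 mod 29. 16⁻¹ ≡ 20 (mod 29), so λ ≡ 24.
  x = λ² - 2 - 18 = 576 - 20 ≡ 5; y = λ·(2 - 5) - 13 ≡ 2. → (5, 2)
5P: (5, 2) + (18, 20). λ = (20 - 2)/(18 - 5) ≡ 18/13 mod 29. 13⁻¹ ≡ 9 (mod 29), so λ ≡ 17.
  x = λ² - 5 - 18 = 289 - 23 ≡ 5; y = λ·(5 - 5) - 2 ≡ 27. → (5, 27)
6P: (5, 27) + (18, 20). λ = (20 - 27)/(18 - 5) ≡ 22/13 mod 29. 13⁻¹ ≡ 9 (mod 29) since 13·9 = 117 ≡ 1, so λ ≡ 24.
  x = λ² - 5 - 18 = 576 - 23 ≡ 2; y = λ·(5 - 2) - 27 ≡ 16. → (2, 16)
7P: (2, 16) + (18, 20). λ = (20 - 16)/(18 - 2) ≡ 4/16 mod 29. 16⁻¹ ≡ 20 (mod 29) since 16·20 = 320 ≡ 1, so λ ≡ 22.
  x = λ² - 2 - 18 = 484 - 20 ≡ 0; y = λ·(2 - 0) - 16 ≡ 28. → (0, 28)
8P: (0, 28) + (18, 20). λ = (20 - 28)/(18 - 0) ≡ 21/18 mod 29. 18⁻¹ ≡ 21 (mod 29) since 18·21 = 378 ≡ 1, so λ ≡ 6.
  x = λ² - 0 - 18 = 36 - 18 ≡ 18; y = λ·(0 - 18) - 28 ≡ 9. → (18, 9)
9P: (18, 9) + (18, 20): same x and y₁ ≡ -y₂, so the sum is O.
9P = O, so the order is 9.

9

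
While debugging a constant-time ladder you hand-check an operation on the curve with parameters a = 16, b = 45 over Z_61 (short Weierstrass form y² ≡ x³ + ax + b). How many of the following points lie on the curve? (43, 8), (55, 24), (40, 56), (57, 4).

(43, 8): 8² ≡ 3, rhs ≡ 25 → off.
(55, 24): 24² ≡ 27, rhs ≡ 38 → off.
(40, 56): 56² ≡ 25, rhs ≡ 25 → on.
(57, 4): 4² ≡ 16, rhs ≡ 39 → off.

1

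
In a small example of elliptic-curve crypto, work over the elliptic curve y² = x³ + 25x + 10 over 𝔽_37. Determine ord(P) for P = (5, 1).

12

2P: tangent at (5, 1): λ = (3·5² + 25)/(2·1) ≡ 26/2. 2⁻¹ ≡ 19 (mod 37), so λ ≡ 26·19 ≡ 13.
  x = λ² - 5 - 5 = 169 - 10 ≡ 11; y = λ·(5 - 11) - 1 ≡ 32. → (11, 32)
3P: (11, 32) + (5, 1). λ = (1 - 32)/(5 - 11) ≡ 6/31 mod 37. 31⁻¹ ≡ 6 (mod 37) since 31·6 = 186 ≡ 1, so λ ≡ 36.
  x = λ² - 11 - 5 = 1296 - 16 ≡ 22; y = λ·(11 - 22) - 32 ≡ 16. → (22, 16)
4P: (22, 16) + (5, 1). λ = (1 - 16)/(5 - 22) ≡ 22/20 mod 37. 20⁻¹ ≡ 13 (mod 37) since 20·13 = 260 ≡ 1, so λ ≡ 27.
  x = λ² - 22 - 5 = 729 - 27 ≡ 36; y = λ·(22 - 36) - 16 ≡ 13. → (36, 13)
5P: (36, 13) + (5, 1). λ = (1 - 13)/(5 - 36) ≡ 25/6 mod 37. 6⁻¹ ≡ 31 (mod 37), so λ ≡ 35.
  x = λ² - 36 - 5 = 1225 - 41 ≡ 0; y = λ·(36 - 0) - 13 ≡ 26. → (0, 26)
6P: (0, 26) + (5, 1). λ = (1 - 26)/(5 - 0) ≡ 12/5 mod 37. 5⁻¹ ≡ 15 (mod 37), so λ ≡ 32.
  x = λ² - 0 - 5 = 1024 - 5 ≡ 20; y = λ·(0 - 20) - 26 ≡ 0. → (20, 0)
7P: (20, 0) + (5, 1). λ = (1 - 0)/(5 - 20) ≡ 1/22 mod 37. 22⁻¹ ≡ 32 (mod 37), so λ ≡ 32.
  x = λ² - 20 - 5 = 1024 - 25 ≡ 0; y = λ·(20 - 0) - 0 ≡ 11. → (0, 11)
8P: (0, 11) + (5, 1). λ = (1 - 11)/(5 - 0) ≡ 27/5 mod 37. 5⁻¹ ≡ 15 (mod 37), so λ ≡ 35.
  x = λ² - 0 - 5 = 1225 - 5 ≡ 36; y = λ·(0 - 36) - 11 ≡ 24. → (36, 24)
9P: (36, 24) + (5, 1). λ = (1 - 24)/(5 - 36) ≡ 14/6 mod 37. 6⁻¹ ≡ 31 (mod 37), so λ ≡ 27.
  x = λ² - 36 - 5 = 729 - 41 ≡ 22; y = λ·(36 - 22) - 24 ≡ 21. → (22, 21)
10P: (22, 21) + (5, 1). λ = (1 - 21)/(5 - 22) ≡ 17/20 mod 37. 20⁻¹ ≡ 13 (mod 37) since 20·13 = 260 ≡ 1, so λ ≡ 36.
  x = λ² - 22 - 5 = 1296 - 27 ≡ 11; y = λ·(22 - 11) - 21 ≡ 5. → (11, 5)
11P: (11, 5) + (5, 1). λ = (1 - 5)/(5 - 11) ≡ 33/31 mod 37. 31⁻¹ ≡ 6 (mod 37), so λ ≡ 13.
  x = λ² - 11 - 5 = 169 - 16 ≡ 5; y = λ·(11 - 5) - 5 ≡ 36. → (5, 36)
12P: (5, 36) + (5, 1): same x and y₁ ≡ -y₂, so the sum is ∞.
12P = ∞, so the order is 12.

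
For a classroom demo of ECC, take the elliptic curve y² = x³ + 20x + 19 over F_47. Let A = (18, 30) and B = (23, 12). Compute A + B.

(18, 30) + (23, 12). λ = (12 - 30)/(23 - 18) ≡ 29/5 mod 47. 5⁻¹ ≡ 19 (mod 47), so λ ≡ 34.
  x = λ² - 18 - 23 = 1156 - 41 ≡ 34; y = λ·(18 - 34) - 30 ≡ 37. → (34, 37)

(34, 37)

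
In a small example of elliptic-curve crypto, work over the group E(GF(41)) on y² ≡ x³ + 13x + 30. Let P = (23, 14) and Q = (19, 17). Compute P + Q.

(23, 14) + (19, 17). λ = (17 - 14)/(19 - 23) ≡ 3/37 mod 41. 37⁻¹ ≡ 10 (mod 41), so λ ≡ 30.
  x = λ² - 23 - 19 = 900 - 42 ≡ 38; y = λ·(23 - 38) - 14 ≡ 28. → (38, 28)

(38, 28)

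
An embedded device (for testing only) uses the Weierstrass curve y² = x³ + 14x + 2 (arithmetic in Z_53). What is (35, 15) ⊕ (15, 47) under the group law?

(35, 15) + (15, 47). λ = (47 - 15)/(15 - 35) ≡ 32/33 mod 53. 33⁻¹ ≡ 45 (mod 53), so λ ≡ 9.
  x = λ² - 35 - 15 = 81 - 50 ≡ 31; y = λ·(35 - 31) - 15 ≡ 21. → (31, 21)

(31, 21)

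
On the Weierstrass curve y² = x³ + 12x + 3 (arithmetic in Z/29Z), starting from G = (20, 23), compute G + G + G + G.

Repeated addition: build up to 4G.
2G: tangent at (20, 23): λ = (3·20² + 12)/(2·23) ≡ 23/17. 17⁻¹ ≡ 12 (mod 29) since 17·12 = 204 ≡ 1, so λ ≡ 23·12 ≡ 15.
  x = λ² - 20 - 20 = 225 - 40 ≡ 11; y = λ·(20 - 11) - 23 ≡ 25. → (11, 25)
3G: (11, 25) + (20, 23). λ = (23 - 25)/(20 - 11) ≡ 27/9 mod 29. 9⁻¹ ≡ 13 (mod 29), so λ ≡ 3.
  x = λ² - 11 - 20 = 9 - 31 ≡ 7; y = λ·(11 - 7) - 25 ≡ 16. → (7, 16)
4G: (7, 16) + (20, 23). λ = (23 - 16)/(20 - 7) ≡ 7/13 mod 29. 13⁻¹ ≡ 9 (mod 29) since 13·9 = 117 ≡ 1, so λ ≡ 5.
  x = λ² - 7 - 20 = 25 - 27 ≡ 27; y = λ·(7 - 27) - 16 ≡ 0. → (27, 0)

(27, 0)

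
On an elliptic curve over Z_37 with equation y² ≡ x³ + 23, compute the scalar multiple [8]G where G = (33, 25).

(9, 7)

Double-and-add on 8 = (1000)₂. Start with G = (33, 25) for the leading 1-bit.
double: tangent at (33, 25): λ = (3·33² + 0)/(2·25) ≡ 11/13. 13⁻¹ ≡ 20 (mod 37), so λ ≡ 11·20 ≡ 35.
  x = λ² - 33 - 33 = 1225 - 66 ≡ 12; y = λ·(33 - 12) - 25 ≡ 7. → (12, 7)
double: tangent at (12, 7): λ = (3·12² + 0)/(2·7) ≡ 25/14. 14⁻¹ ≡ 8 (mod 37) since 14·8 = 112 ≡ 1, so λ ≡ 25·8 ≡ 15.
  x = λ² - 12 - 12 = 225 - 24 ≡ 16; y = λ·(12 - 16) - 7 ≡ 7. → (16, 7)
double: tangent at (16, 7): λ = (3·16² + 0)/(2·7) ≡ 28/14. 14⁻¹ ≡ 8 (mod 37), so λ ≡ 28·8 ≡ 2.
  x = λ² - 16 - 16 = 4 - 32 ≡ 9; y = λ·(16 - 9) - 7 ≡ 7. → (9, 7)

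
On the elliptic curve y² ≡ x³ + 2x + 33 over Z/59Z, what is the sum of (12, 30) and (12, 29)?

The two points share x = 12 and their y-coordinates satisfy 30 + 29 ≡ 0 (mod 59), so they are inverses. Their sum is the point at infinity.

O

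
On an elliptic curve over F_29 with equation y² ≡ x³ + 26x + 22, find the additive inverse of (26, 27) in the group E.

(26, 2)

-(26, 27) = (26, -27 mod 29) = (26, 2).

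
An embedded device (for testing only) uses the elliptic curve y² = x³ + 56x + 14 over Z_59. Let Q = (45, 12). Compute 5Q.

(4, 19)

Repeated addition: build up to 5Q.
2Q: tangent at (45, 12): λ = (3·45² + 56)/(2·12) ≡ 54/24. 24⁻¹ ≡ 32 (mod 59) since 24·32 = 768 ≡ 1, so λ ≡ 54·32 ≡ 17.
  x = λ² - 45 - 45 = 289 - 90 ≡ 22; y = λ·(45 - 22) - 12 ≡ 25. → (22, 25)
3Q: (22, 25) + (45, 12). λ = (12 - 25)/(45 - 22) ≡ 46/23 mod 59. 23⁻¹ ≡ 18 (mod 59), so λ ≡ 2.
  x = λ² - 22 - 45 = 4 - 67 ≡ 55; y = λ·(22 - 55) - 25 ≡ 27. → (55, 27)
4Q: (55, 27) + (45, 12). λ = (12 - 27)/(45 - 55) ≡ 44/49 mod 59. 49⁻¹ ≡ 53 (mod 59) since 49·53 = 2597 ≡ 1, so λ ≡ 31.
  x = λ² - 55 - 45 = 961 - 100 ≡ 35; y = λ·(55 - 35) - 27 ≡ 3. → (35, 3)
5Q: (35, 3) + (45, 12). λ = (12 - 3)/(45 - 35) ≡ 9/10 mod 59. 10⁻¹ ≡ 6 (mod 59) since 10·6 = 60 ≡ 1, so λ ≡ 54.
  x = λ² - 35 - 45 = 2916 - 80 ≡ 4; y = λ·(35 - 4) - 3 ≡ 19. → (4, 19)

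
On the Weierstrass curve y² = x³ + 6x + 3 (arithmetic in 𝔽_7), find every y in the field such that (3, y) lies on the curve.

x³ + 6x + 3 = 48 ≡ 6 (mod 7).
6 is a non-residue mod 7; no y exists.

none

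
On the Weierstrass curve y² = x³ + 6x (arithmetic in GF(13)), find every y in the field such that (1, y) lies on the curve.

x³ + 6x + 0 = 7 ≡ 7 (mod 13).
7 is a non-residue mod 13; no y exists.

none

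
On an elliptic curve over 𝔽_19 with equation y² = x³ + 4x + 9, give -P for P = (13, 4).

(13, 15)

-(13, 4) = (13, -4 mod 19) = (13, 15).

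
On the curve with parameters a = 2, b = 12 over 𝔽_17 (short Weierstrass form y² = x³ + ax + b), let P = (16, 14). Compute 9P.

O

Repeated addition: build up to 9P.
2P: tangent at (16, 14): λ = (3·16² + 2)/(2·14) ≡ 5/11. 11⁻¹ ≡ 14 (mod 17), so λ ≡ 5·14 ≡ 2.
  x = λ² - 16 - 16 = 4 - 32 ≡ 6; y = λ·(16 - 6) - 14 ≡ 6. → (6, 6)
3P: (6, 6) + (16, 14). λ = (14 - 6)/(16 - 6) ≡ 8/10 mod 17. 10⁻¹ ≡ 12 (mod 17) since 10·12 = 120 ≡ 1, so λ ≡ 11.
  x = λ² - 6 - 16 = 121 - 22 ≡ 14; y = λ·(6 - 14) - 6 ≡ 8. → (14, 8)
4P: (14, 8) + (16, 14). λ = (14 - 8)/(16 - 14) ≡ 6/2 mod 17. 2⁻¹ ≡ 9 (mod 17) since 2·9 = 18 ≡ 1, so λ ≡ 3.
  x = λ² - 14 - 16 = 9 - 30 ≡ 13; y = λ·(14 - 13) - 8 ≡ 12. → (13, 12)
5P: (13, 12) + (16, 14). λ = (14 - 12)/(16 - 13) ≡ 2/3 mod 17. 3⁻¹ ≡ 6 (mod 17) since 3·6 = 18 ≡ 1, so λ ≡ 12.
  x = λ² - 13 - 16 = 144 - 29 ≡ 13; y = λ·(13 - 13) - 12 ≡ 5. → (13, 5)
6P: (13, 5) + (16, 14). λ = (14 - 5)/(16 - 13) ≡ 9/3 mod 17. 3⁻¹ ≡ 6 (mod 17), so λ ≡ 3.
  x = λ² - 13 - 16 = 9 - 29 ≡ 14; y = λ·(13 - 14) - 5 ≡ 9. → (14, 9)
7P: (14, 9) + (16, 14). λ = (14 - 9)/(16 - 14) ≡ 5/2 mod 17. 2⁻¹ ≡ 9 (mod 17), so λ ≡ 11.
  x = λ² - 14 - 16 = 121 - 30 ≡ 6; y = λ·(14 - 6) - 9 ≡ 11. → (6, 11)
8P: (6, 11) + (16, 14). λ = (14 - 11)/(16 - 6) ≡ 3/10 mod 17. 10⁻¹ ≡ 12 (mod 17), so λ ≡ 2.
  x = λ² - 6 - 16 = 4 - 22 ≡ 16; y = λ·(6 - 16) - 11 ≡ 3. → (16, 3)
9P: (16, 3) + (16, 14): same x and y₁ ≡ -y₂, so the sum is O.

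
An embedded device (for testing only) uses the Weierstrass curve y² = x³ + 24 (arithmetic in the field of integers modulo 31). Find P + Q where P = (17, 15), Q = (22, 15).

(17, 15) + (22, 15). λ = (15 - 15)/(22 - 17) ≡ 0/5 mod 31. 5⁻¹ ≡ 25 (mod 31), so λ ≡ 0.
  x = λ² - 17 - 22 = 0 - 39 ≡ 23; y = λ·(17 - 23) - 15 ≡ 16. → (23, 16)

(23, 16)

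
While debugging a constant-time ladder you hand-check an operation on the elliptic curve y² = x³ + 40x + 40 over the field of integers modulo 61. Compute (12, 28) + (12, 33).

O

The two points share x = 12 and their y-coordinates satisfy 28 + 33 ≡ 0 (mod 61), so they are inverses. Their sum is O.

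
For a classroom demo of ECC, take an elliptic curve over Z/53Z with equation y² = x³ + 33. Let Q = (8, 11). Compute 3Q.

Repeated addition: build up to 3Q.
2Q: tangent at (8, 11): λ = (3·8² + 0)/(2·11) ≡ 33/22. 22⁻¹ ≡ 41 (mod 53), so λ ≡ 33·41 ≡ 28.
  x = λ² - 8 - 8 = 784 - 16 ≡ 26; y = λ·(8 - 26) - 11 ≡ 15. → (26, 15)
3Q: (26, 15) + (8, 11). λ = (11 - 15)/(8 - 26) ≡ 49/35 mod 53. 35⁻¹ ≡ 50 (mod 53), so λ ≡ 12.
  x = λ² - 26 - 8 = 144 - 34 ≡ 4; y = λ·(26 - 4) - 15 ≡ 37. → (4, 37)

(4, 37)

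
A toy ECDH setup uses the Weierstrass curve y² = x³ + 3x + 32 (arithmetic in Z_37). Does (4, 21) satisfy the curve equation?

yes

y² = 21² ≡ 34; x³ + 3x + 32 = 108 ≡ 34 (mod 37). 34 = 34.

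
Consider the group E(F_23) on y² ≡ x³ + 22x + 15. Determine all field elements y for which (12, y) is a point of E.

x³ + 22x + 15 = 2007 ≡ 6 (mod 23).
Square roots of 6 mod 23: 11 and 12 (since 11² = 121 ≡ 6).

11, 12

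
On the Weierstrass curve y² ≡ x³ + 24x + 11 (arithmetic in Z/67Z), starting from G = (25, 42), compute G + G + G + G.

(11, 20)

Double-and-add on 4 = (100)₂. Start with G = (25, 42) for the leading 1-bit.
double: tangent at (25, 42): λ = (3·25² + 24)/(2·42) ≡ 23/17. 17⁻¹ ≡ 4 (mod 67), so λ ≡ 23·4 ≡ 25.
  x = λ² - 25 - 25 = 625 - 50 ≡ 39; y = λ·(25 - 39) - 42 ≡ 10. → (39, 10)
double: tangent at (39, 10): λ = (3·39² + 24)/(2·10) ≡ 31/20. 20⁻¹ ≡ 57 (mod 67), so λ ≡ 31·57 ≡ 25.
  x = λ² - 39 - 39 = 625 - 78 ≡ 11; y = λ·(39 - 11) - 10 ≡ 20. → (11, 20)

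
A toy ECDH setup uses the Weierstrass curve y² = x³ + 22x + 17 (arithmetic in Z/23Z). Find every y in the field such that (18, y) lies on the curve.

9, 14

x³ + 22x + 17 = 6245 ≡ 12 (mod 23).
Square roots of 12 mod 23: 9 and 14 (since 9² = 81 ≡ 12).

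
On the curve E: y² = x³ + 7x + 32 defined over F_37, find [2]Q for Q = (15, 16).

tangent at (15, 16): λ = (3·15² + 7)/(2·16) ≡ 16/32. 32⁻¹ ≡ 22 (mod 37), so λ ≡ 16·22 ≡ 19.
  x = λ² - 15 - 15 = 361 - 30 ≡ 35; y = λ·(15 - 35) - 16 ≡ 11. → (35, 11)

(35, 11)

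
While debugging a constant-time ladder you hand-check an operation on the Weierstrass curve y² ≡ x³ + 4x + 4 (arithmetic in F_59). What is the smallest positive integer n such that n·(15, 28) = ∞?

8

2P: tangent at (15, 28): λ = (3·15² + 4)/(2·28) ≡ 30/56. 56⁻¹ ≡ 39 (mod 59) since 56·39 = 2184 ≡ 1, so λ ≡ 30·39 ≡ 49.
  x = λ² - 15 - 15 = 2401 - 30 ≡ 11; y = λ·(15 - 11) - 28 ≡ 50. → (11, 50)
3P: (11, 50) + (15, 28). λ = (28 - 50)/(15 - 11) ≡ 37/4 mod 59. 4⁻¹ ≡ 15 (mod 59), so λ ≡ 24.
  x = λ² - 11 - 15 = 576 - 26 ≡ 19; y = λ·(11 - 19) - 50 ≡ 53. → (19, 53)
4P: (19, 53) + (15, 28). λ = (28 - 53)/(15 - 19) ≡ 34/55 mod 59. 55⁻¹ ≡ 44 (mod 59) since 55·44 = 2420 ≡ 1, so λ ≡ 21.
  x = λ² - 19 - 15 = 441 - 34 ≡ 53; y = λ·(19 - 53) - 53 ≡ 0. → (53, 0)
5P: (53, 0) + (15, 28). λ = (28 - 0)/(15 - 53) ≡ 28/21 mod 59. 21⁻¹ ≡ 45 (mod 59) since 21·45 = 945 ≡ 1, so λ ≡ 21.
  x = λ² - 53 - 15 = 441 - 68 ≡ 19; y = λ·(53 - 19) - 0 ≡ 6. → (19, 6)
6P: (19, 6) + (15, 28). λ = (28 - 6)/(15 - 19) ≡ 22/55 mod 59. 55⁻¹ ≡ 44 (mod 59) since 55·44 = 2420 ≡ 1, so λ ≡ 24.
  x = λ² - 19 - 15 = 576 - 34 ≡ 11; y = λ·(19 - 11) - 6 ≡ 9. → (11, 9)
7P: (11, 9) + (15, 28). λ = (28 - 9)/(15 - 11) ≡ 19/4 mod 59. 4⁻¹ ≡ 15 (mod 59), so λ ≡ 49.
  x = λ² - 11 - 15 = 2401 - 26 ≡ 15; y = λ·(11 - 15) - 9 ≡ 31. → (15, 31)
8P: (15, 31) + (15, 28): same x and y₁ ≡ -y₂, so the sum is ∞.
8P = ∞, so the order is 8.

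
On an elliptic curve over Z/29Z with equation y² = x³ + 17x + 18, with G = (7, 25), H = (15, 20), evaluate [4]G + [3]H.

(15, 20)

First 4G:
Repeated addition: build up to 4G.
2G: tangent at (7, 25): λ = (3·7² + 17)/(2·25) ≡ 19/21. 21⁻¹ ≡ 18 (mod 29) since 21·18 = 378 ≡ 1, so λ ≡ 19·18 ≡ 23.
  x = λ² - 7 - 7 = 529 - 14 ≡ 22; y = λ·(7 - 22) - 25 ≡ 7. → (22, 7)
3G: (22, 7) + (7, 25). λ = (25 - 7)/(7 - 22) ≡ 18/14 mod 29. 14⁻¹ ≡ 27 (mod 29) since 14·27 = 378 ≡ 1, so λ ≡ 22.
  x = λ² - 22 - 7 = 484 - 29 ≡ 20; y = λ·(22 - 20) - 7 ≡ 8. → (20, 8)
4G: (20, 8) + (7, 25). λ = (25 - 8)/(7 - 20) ≡ 17/16 mod 29. 16⁻¹ ≡ 20 (mod 29) since 16·20 = 320 ≡ 1, so λ ≡ 21.
  x = λ² - 20 - 7 = 441 - 27 ≡ 8; y = λ·(20 - 8) - 8 ≡ 12. → (8, 12)
4G = (8, 12).
Next 3H:
Repeated addition: build up to 3H.
2H: tangent at (15, 20): λ = (3·15² + 17)/(2·20) ≡ 25/11. 11⁻¹ ≡ 8 (mod 29), so λ ≡ 25·8 ≡ 26.
  x = λ² - 15 - 15 = 676 - 30 ≡ 8; y = λ·(15 - 8) - 20 ≡ 17. → (8, 17)
3H: (8, 17) + (15, 20). λ = (20 - 17)/(15 - 8) ≡ 3/7 mod 29. 7⁻¹ ≡ 25 (mod 29) since 7·25 = 175 ≡ 1, so λ ≡ 17.
  x = λ² - 8 - 15 = 289 - 23 ≡ 5; y = λ·(8 - 5) - 17 ≡ 5. → (5, 5)
3H = (5, 5).
Finally 4G + 3H:
(8, 12) + (5, 5). λ = (5 - 12)/(5 - 8) ≡ 22/26 mod 29. 26⁻¹ ≡ 19 (mod 29) since 26·19 = 494 ≡ 1, so λ ≡ 12.
  x = λ² - 8 - 5 = 144 - 13 ≡ 15; y = λ·(8 - 15) - 12 ≡ 20. → (15, 20)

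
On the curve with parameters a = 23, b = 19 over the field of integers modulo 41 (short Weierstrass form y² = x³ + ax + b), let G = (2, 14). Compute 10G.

(21, 13)

Repeated addition: build up to 10G.
2G: tangent at (2, 14): λ = (3·2² + 23)/(2·14) ≡ 35/28. 28⁻¹ ≡ 22 (mod 41), so λ ≡ 35·22 ≡ 32.
  x = λ² - 2 - 2 = 1024 - 4 ≡ 36; y = λ·(2 - 36) - 14 ≡ 5. → (36, 5)
3G: (36, 5) + (2, 14). λ = (14 - 5)/(2 - 36) ≡ 9/7 mod 41. 7⁻¹ ≡ 6 (mod 41), so λ ≡ 13.
  x = λ² - 36 - 2 = 169 - 38 ≡ 8; y = λ·(36 - 8) - 5 ≡ 31. → (8, 31)
4G: (8, 31) + (2, 14). λ = (14 - 31)/(2 - 8) ≡ 24/35 mod 41. 35⁻¹ ≡ 34 (mod 41) since 35·34 = 1190 ≡ 1, so λ ≡ 37.
  x = λ² - 8 - 2 = 1369 - 10 ≡ 6; y = λ·(8 - 6) - 31 ≡ 2. → (6, 2)
5G: (6, 2) + (2, 14). λ = (14 - 2)/(2 - 6) ≡ 12/37 mod 41. 37⁻¹ ≡ 10 (mod 41), so λ ≡ 38.
  x = λ² - 6 - 2 = 1444 - 8 ≡ 1; y = λ·(6 - 1) - 2 ≡ 24. → (1, 24)
6G: (1, 24) + (2, 14). λ = (14 - 24)/(2 - 1) ≡ 31/1 mod 41. 1⁻¹ ≡ 1 (mod 41) since 1·1 = 1 ≡ 1, so λ ≡ 31.
  x = λ² - 1 - 2 = 961 - 3 ≡ 15; y = λ·(1 - 15) - 24 ≡ 34. → (15, 34)
7G: (15, 34) + (2, 14). λ = (14 - 34)/(2 - 15) ≡ 21/28 mod 41. 28⁻¹ ≡ 22 (mod 41), so λ ≡ 11.
  x = λ² - 15 - 2 = 121 - 17 ≡ 22; y = λ·(15 - 22) - 34 ≡ 12. → (22, 12)
8G: (22, 12) + (2, 14). λ = (14 - 12)/(2 - 22) ≡ 2/21 mod 41. 21⁻¹ ≡ 2 (mod 41), so λ ≡ 4.
  x = λ² - 22 - 2 = 16 - 24 ≡ 33; y = λ·(22 - 33) - 12 ≡ 26. → (33, 26)
9G: (33, 26) + (2, 14). λ = (14 - 26)/(2 - 33) ≡ 29/10 mod 41. 10⁻¹ ≡ 37 (mod 41) since 10·37 = 370 ≡ 1, so λ ≡ 7.
  x = λ² - 33 - 2 = 49 - 35 ≡ 14; y = λ·(33 - 14) - 26 ≡ 25. → (14, 25)
10G: (14, 25) + (2, 14). λ = (14 - 25)/(2 - 14) ≡ 30/29 mod 41. 29⁻¹ ≡ 17 (mod 41), so λ ≡ 18.
  x = λ² - 14 - 2 = 324 - 16 ≡ 21; y = λ·(14 - 21) - 25 ≡ 13. → (21, 13)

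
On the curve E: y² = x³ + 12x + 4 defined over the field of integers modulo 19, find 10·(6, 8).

(9, 10)

Write G = (6, 8).
Double-and-add on 10 = (1010)₂. Start with G = (6, 8) for the leading 1-bit.
double: tangent at (6, 8): λ = (3·6² + 12)/(2·8) ≡ 6/16. 16⁻¹ ≡ 6 (mod 19), so λ ≡ 6·6 ≡ 17.
  x = λ² - 6 - 6 = 289 - 12 ≡ 11; y = λ·(6 - 11) - 8 ≡ 2. → (11, 2)
double: tangent at (11, 2): λ = (3·11² + 12)/(2·2) ≡ 14/4. 4⁻¹ ≡ 5 (mod 19) since 4·5 = 20 ≡ 1, so λ ≡ 14·5 ≡ 13.
  x = λ² - 11 - 11 = 169 - 22 ≡ 14; y = λ·(11 - 14) - 2 ≡ 16. → (14, 16)
add G: (14, 16) + (6, 8). λ = (8 - 16)/(6 - 14) ≡ 11/11 mod 19. 11⁻¹ ≡ 7 (mod 19), so λ ≡ 1.
  x = λ² - 14 - 6 = 1 - 20 ≡ 0; y = λ·(14 - 0) - 16 ≡ 17. → (0, 17)
double: tangent at (0, 17): λ = (3·0² + 12)/(2·17) ≡ 12/15. 15⁻¹ ≡ 14 (mod 19), so λ ≡ 12·14 ≡ 16.
  x = λ² - 0 - 0 = 256 - 0 ≡ 9; y = λ·(0 - 9) - 17 ≡ 10. → (9, 10)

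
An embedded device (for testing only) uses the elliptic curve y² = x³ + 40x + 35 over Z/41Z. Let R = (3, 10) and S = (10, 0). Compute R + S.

(3, 10) + (10, 0). λ = (0 - 10)/(10 - 3) ≡ 31/7 mod 41. 7⁻¹ ≡ 6 (mod 41) since 7·6 = 42 ≡ 1, so λ ≡ 22.
  x = λ² - 3 - 10 = 484 - 13 ≡ 20; y = λ·(3 - 20) - 10 ≡ 26. → (20, 26)

(20, 26)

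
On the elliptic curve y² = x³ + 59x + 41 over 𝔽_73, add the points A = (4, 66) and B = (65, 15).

(4, 66) + (65, 15). λ = (15 - 66)/(65 - 4) ≡ 22/61 mod 73. 61⁻¹ ≡ 6 (mod 73) since 61·6 = 366 ≡ 1, so λ ≡ 59.
  x = λ² - 4 - 65 = 3481 - 69 ≡ 54; y = λ·(4 - 54) - 66 ≡ 50. → (54, 50)

(54, 50)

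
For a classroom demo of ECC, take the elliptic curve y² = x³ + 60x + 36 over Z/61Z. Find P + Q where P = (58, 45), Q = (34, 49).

(8, 28)

(58, 45) + (34, 49). λ = (49 - 45)/(34 - 58) ≡ 4/37 mod 61. 37⁻¹ ≡ 33 (mod 61) since 37·33 = 1221 ≡ 1, so λ ≡ 10.
  x = λ² - 58 - 34 = 100 - 92 ≡ 8; y = λ·(58 - 8) - 45 ≡ 28. → (8, 28)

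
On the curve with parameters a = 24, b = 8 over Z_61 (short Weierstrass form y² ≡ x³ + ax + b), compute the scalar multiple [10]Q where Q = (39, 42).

(3, 31)

Repeated addition: build up to 10Q.
2Q: tangent at (39, 42): λ = (3·39² + 24)/(2·42) ≡ 12/23. 23⁻¹ ≡ 8 (mod 61) since 23·8 = 184 ≡ 1, so λ ≡ 12·8 ≡ 35.
  x = λ² - 39 - 39 = 1225 - 78 ≡ 49; y = λ·(39 - 49) - 42 ≡ 35. → (49, 35)
3Q: (49, 35) + (39, 42). λ = (42 - 35)/(39 - 49) ≡ 7/51 mod 61. 51⁻¹ ≡ 6 (mod 61) since 51·6 = 306 ≡ 1, so λ ≡ 42.
  x = λ² - 49 - 39 = 1764 - 88 ≡ 29; y = λ·(49 - 29) - 35 ≡ 12. → (29, 12)
4Q: (29, 12) + (39, 42). λ = (42 - 12)/(39 - 29) ≡ 30/10 mod 61. 10⁻¹ ≡ 55 (mod 61) since 10·55 = 550 ≡ 1, so λ ≡ 3.
  x = λ² - 29 - 39 = 9 - 68 ≡ 2; y = λ·(29 - 2) - 12 ≡ 8. → (2, 8)
5Q: (2, 8) + (39, 42). λ = (42 - 8)/(39 - 2) ≡ 34/37 mod 61. 37⁻¹ ≡ 33 (mod 61), so λ ≡ 24.
  x = λ² - 2 - 39 = 576 - 41 ≡ 47; y = λ·(2 - 47) - 8 ≡ 10. → (47, 10)
6Q: (47, 10) + (39, 42). λ = (42 - 10)/(39 - 47) ≡ 32/53 mod 61. 53⁻¹ ≡ 38 (mod 61), so λ ≡ 57.
  x = λ² - 47 - 39 = 3249 - 86 ≡ 52; y = λ·(47 - 52) - 10 ≡ 10. → (52, 10)
7Q: (52, 10) + (39, 42). λ = (42 - 10)/(39 - 52) ≡ 32/48 mod 61. 48⁻¹ ≡ 14 (mod 61), so λ ≡ 21.
  x = λ² - 52 - 39 = 441 - 91 ≡ 45; y = λ·(52 - 45) - 10 ≡ 15. → (45, 15)
8Q: (45, 15) + (39, 42). λ = (42 - 15)/(39 - 45) ≡ 27/55 mod 61. 55⁻¹ ≡ 10 (mod 61), so λ ≡ 26.
  x = λ² - 45 - 39 = 676 - 84 ≡ 43; y = λ·(45 - 43) - 15 ≡ 37. → (43, 37)
9Q: (43, 37) + (39, 42). λ = (42 - 37)/(39 - 43) ≡ 5/57 mod 61. 57⁻¹ ≡ 15 (mod 61), so λ ≡ 14.
  x = λ² - 43 - 39 = 196 - 82 ≡ 53; y = λ·(43 - 53) - 37 ≡ 6. → (53, 6)
10Q: (53, 6) + (39, 42). λ = (42 - 6)/(39 - 53) ≡ 36/47 mod 61. 47⁻¹ ≡ 13 (mod 61), so λ ≡ 41.
  x = λ² - 53 - 39 = 1681 - 92 ≡ 3; y = λ·(53 - 3) - 6 ≡ 31. → (3, 31)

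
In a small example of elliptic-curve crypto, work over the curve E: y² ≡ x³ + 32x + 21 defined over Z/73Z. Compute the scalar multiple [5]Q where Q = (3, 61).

Double-and-add on 5 = (101)₂. Start with Q = (3, 61) for the leading 1-bit.
double: tangent at (3, 61): λ = (3·3² + 32)/(2·61) ≡ 59/49. 49⁻¹ ≡ 3 (mod 73), so λ ≡ 59·3 ≡ 31.
  x = λ² - 3 - 3 = 961 - 6 ≡ 6; y = λ·(3 - 6) - 61 ≡ 65. → (6, 65)
double: tangent at (6, 65): λ = (3·6² + 32)/(2·65) ≡ 67/57. 57⁻¹ ≡ 41 (mod 73) since 57·41 = 2337 ≡ 1, so λ ≡ 67·41 ≡ 46.
  x = λ² - 6 - 6 = 2116 - 12 ≡ 60; y = λ·(6 - 60) - 65 ≡ 6. → (60, 6)
add Q: (60, 6) + (3, 61). λ = (61 - 6)/(3 - 60) ≡ 55/16 mod 73. 16⁻¹ ≡ 32 (mod 73), so λ ≡ 8.
  x = λ² - 60 - 3 = 64 - 63 ≡ 1; y = λ·(60 - 1) - 6 ≡ 28. → (1, 28)

(1, 28)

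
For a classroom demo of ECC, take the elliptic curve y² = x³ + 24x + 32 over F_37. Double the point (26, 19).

tangent at (26, 19): λ = (3·26² + 24)/(2·19) ≡ 17/1. 1⁻¹ ≡ 1 (mod 37), so λ ≡ 17·1 ≡ 17.
  x = λ² - 26 - 26 = 289 - 52 ≡ 15; y = λ·(26 - 15) - 19 ≡ 20. → (15, 20)

(15, 20)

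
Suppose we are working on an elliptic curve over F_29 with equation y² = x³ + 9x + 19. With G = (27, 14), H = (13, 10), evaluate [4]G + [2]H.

First 4G:
Double-and-add on 4 = (100)₂. Start with G = (27, 14) for the leading 1-bit.
double: tangent at (27, 14): λ = (3·27² + 9)/(2·14) ≡ 21/28. 28⁻¹ ≡ 28 (mod 29), so λ ≡ 21·28 ≡ 8.
  x = λ² - 27 - 27 = 64 - 54 ≡ 10; y = λ·(27 - 10) - 14 ≡ 6. → (10, 6)
double: tangent at (10, 6): λ = (3·10² + 9)/(2·6) ≡ 19/12. 12⁻¹ ≡ 17 (mod 29) since 12·17 = 204 ≡ 1, so λ ≡ 19·17 ≡ 4.
  x = λ² - 10 - 10 = 16 - 20 ≡ 25; y = λ·(10 - 25) - 6 ≡ 21. → (25, 21)
4G = (25, 21).
Next 2H:
Repeated addition: build up to 2H.
2H: tangent at (13, 10): λ = (3·13² + 9)/(2·10) ≡ 23/20. 20⁻¹ ≡ 16 (mod 29), so λ ≡ 23·16 ≡ 20.
  x = λ² - 13 - 13 = 400 - 26 ≡ 26; y = λ·(13 - 26) - 10 ≡ 20. → (26, 20)
2H = (26, 20).
Finally 4G + 2H:
(25, 21) + (26, 20). λ = (20 - 21)/(26 - 25) ≡ 28/1 mod 29. 1⁻¹ ≡ 1 (mod 29), so λ ≡ 28.
  x = λ² - 25 - 26 = 784 - 51 ≡ 8; y = λ·(25 - 8) - 21 ≡ 20. → (8, 20)

(8, 20)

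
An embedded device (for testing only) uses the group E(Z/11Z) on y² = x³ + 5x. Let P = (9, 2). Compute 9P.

Repeated addition: build up to 9P.
2P: tangent at (9, 2): λ = (3·9² + 5)/(2·2) ≡ 6/4. 4⁻¹ ≡ 3 (mod 11) since 4·3 = 12 ≡ 1, so λ ≡ 6·3 ≡ 7.
  x = λ² - 9 - 9 = 49 - 18 ≡ 9; y = λ·(9 - 9) - 2 ≡ 9. → (9, 9)
3P: (9, 9) + (9, 2): same x and y₁ ≡ -y₂, so the sum is O.
4P: O + (9, 2) = (9, 2) (identity).
5P: tangent at (9, 2): λ = (3·9² + 5)/(2·2) ≡ 6/4. 4⁻¹ ≡ 3 (mod 11) since 4·3 = 12 ≡ 1, so λ ≡ 6·3 ≡ 7.
  x = λ² - 9 - 9 = 49 - 18 ≡ 9; y = λ·(9 - 9) - 2 ≡ 9. → (9, 9)
6P: (9, 9) + (9, 2): same x and y₁ ≡ -y₂, so the sum is O.
7P: O + (9, 2) = (9, 2) (identity).
8P: tangent at (9, 2): λ = (3·9² + 5)/(2·2) ≡ 6/4. 4⁻¹ ≡ 3 (mod 11), so λ ≡ 6·3 ≡ 7.
  x = λ² - 9 - 9 = 49 - 18 ≡ 9; y = λ·(9 - 9) - 2 ≡ 9. → (9, 9)
9P: (9, 9) + (9, 2): same x and y₁ ≡ -y₂, so the sum is O.

O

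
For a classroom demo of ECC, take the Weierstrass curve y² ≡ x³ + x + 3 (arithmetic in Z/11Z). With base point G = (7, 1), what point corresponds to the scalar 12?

Repeated addition: build up to 12G.
2G: tangent at (7, 1): λ = (3·7² + 1)/(2·1) ≡ 5/2. 2⁻¹ ≡ 6 (mod 11) since 2·6 = 12 ≡ 1, so λ ≡ 5·6 ≡ 8.
  x = λ² - 7 - 7 = 64 - 14 ≡ 6; y = λ·(7 - 6) - 1 ≡ 7. → (6, 7)
3G: (6, 7) + (7, 1). λ = (1 - 7)/(7 - 6) ≡ 5/1 mod 11. 1⁻¹ ≡ 1 (mod 11), so λ ≡ 5.
  x = λ² - 6 - 7 = 25 - 13 ≡ 1; y = λ·(6 - 1) - 7 ≡ 7. → (1, 7)
4G: (1, 7) + (7, 1). λ = (1 - 7)/(7 - 1) ≡ 5/6 mod 11. 6⁻¹ ≡ 2 (mod 11), so λ ≡ 10.
  x = λ² - 1 - 7 = 100 - 8 ≡ 4; y = λ·(1 - 4) - 7 ≡ 7. → (4, 7)
5G: (4, 7) + (7, 1). λ = (1 - 7)/(7 - 4) ≡ 5/3 mod 11. 3⁻¹ ≡ 4 (mod 11) since 3·4 = 12 ≡ 1, so λ ≡ 9.
  x = λ² - 4 - 7 = 81 - 11 ≡ 4; y = λ·(4 - 4) - 7 ≡ 4. → (4, 4)
6G: (4, 4) + (7, 1). λ = (1 - 4)/(7 - 4) ≡ 8/3 mod 11. 3⁻¹ ≡ 4 (mod 11) since 3·4 = 12 ≡ 1, so λ ≡ 10.
  x = λ² - 4 - 7 = 100 - 11 ≡ 1; y = λ·(4 - 1) - 4 ≡ 4. → (1, 4)
7G: (1, 4) + (7, 1). λ = (1 - 4)/(7 - 1) ≡ 8/6 mod 11. 6⁻¹ ≡ 2 (mod 11), so λ ≡ 5.
  x = λ² - 1 - 7 = 25 - 8 ≡ 6; y = λ·(1 - 6) - 4 ≡ 4. → (6, 4)
8G: (6, 4) + (7, 1). λ = (1 - 4)/(7 - 6) ≡ 8/1 mod 11. 1⁻¹ ≡ 1 (mod 11) since 1·1 = 1 ≡ 1, so λ ≡ 8.
  x = λ² - 6 - 7 = 64 - 13 ≡ 7; y = λ·(6 - 7) - 4 ≡ 10. → (7, 10)
9G: (7, 10) + (7, 1): same x and y₁ ≡ -y₂, so the sum is ∞.
10G: ∞ + (7, 1) = (7, 1) (identity).
11G: tangent at (7, 1): λ = (3·7² + 1)/(2·1) ≡ 5/2. 2⁻¹ ≡ 6 (mod 11), so λ ≡ 5·6 ≡ 8.
  x = λ² - 7 - 7 = 64 - 14 ≡ 6; y = λ·(7 - 6) - 1 ≡ 7. → (6, 7)
12G: (6, 7) + (7, 1). λ = (1 - 7)/(7 - 6) ≡ 5/1 mod 11. 1⁻¹ ≡ 1 (mod 11), so λ ≡ 5.
  x = λ² - 6 - 7 = 25 - 13 ≡ 1; y = λ·(6 - 1) - 7 ≡ 7. → (1, 7)

(1, 7)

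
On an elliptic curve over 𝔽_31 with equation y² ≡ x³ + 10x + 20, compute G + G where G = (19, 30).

(9, 23)

tangent at (19, 30): λ = (3·19² + 10)/(2·30) ≡ 8/29. 29⁻¹ ≡ 15 (mod 31), so λ ≡ 8·15 ≡ 27.
  x = λ² - 19 - 19 = 729 - 38 ≡ 9; y = λ·(19 - 9) - 30 ≡ 23. → (9, 23)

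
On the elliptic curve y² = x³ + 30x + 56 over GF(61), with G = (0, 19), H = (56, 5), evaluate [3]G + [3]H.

(21, 2)

First 3G:
Repeated addition: build up to 3G.
2G: tangent at (0, 19): λ = (3·0² + 30)/(2·19) ≡ 30/38. 38⁻¹ ≡ 53 (mod 61) since 38·53 = 2014 ≡ 1, so λ ≡ 30·53 ≡ 4.
  x = λ² - 0 - 0 = 16 - 0 ≡ 16; y = λ·(0 - 16) - 19 ≡ 39. → (16, 39)
3G: (16, 39) + (0, 19). λ = (19 - 39)/(0 - 16) ≡ 41/45 mod 61. 45⁻¹ ≡ 19 (mod 61), so λ ≡ 47.
  x = λ² - 16 - 0 = 2209 - 16 ≡ 58; y = λ·(16 - 58) - 39 ≡ 0. → (58, 0)
3G = (58, 0).
Next 3H:
Repeated addition: build up to 3H.
2H: tangent at (56, 5): λ = (3·56² + 30)/(2·5) ≡ 44/10. 10⁻¹ ≡ 55 (mod 61), so λ ≡ 44·55 ≡ 41.
  x = λ² - 56 - 56 = 1681 - 112 ≡ 44; y = λ·(56 - 44) - 5 ≡ 60. → (44, 60)
3H: (44, 60) + (56, 5). λ = (5 - 60)/(56 - 44) ≡ 6/12 mod 61. 12⁻¹ ≡ 56 (mod 61) since 12·56 = 672 ≡ 1, so λ ≡ 31.
  x = λ² - 44 - 56 = 961 - 100 ≡ 7; y = λ·(44 - 7) - 60 ≡ 50. → (7, 50)
3H = (7, 50).
Finally 3G + 3H:
(58, 0) + (7, 50). λ = (50 - 0)/(7 - 58) ≡ 50/10 mod 61. 10⁻¹ ≡ 55 (mod 61) since 10·55 = 550 ≡ 1, so λ ≡ 5.
  x = λ² - 58 - 7 = 25 - 65 ≡ 21; y = λ·(58 - 21) - 0 ≡ 2. → (21, 2)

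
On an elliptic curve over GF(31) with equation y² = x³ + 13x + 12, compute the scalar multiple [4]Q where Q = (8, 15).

(25, 11)

Repeated addition: build up to 4Q.
2Q: tangent at (8, 15): λ = (3·8² + 13)/(2·15) ≡ 19/30. 30⁻¹ ≡ 30 (mod 31), so λ ≡ 19·30 ≡ 12.
  x = λ² - 8 - 8 = 144 - 16 ≡ 4; y = λ·(8 - 4) - 15 ≡ 2. → (4, 2)
3Q: (4, 2) + (8, 15). λ = (15 - 2)/(8 - 4) ≡ 13/4 mod 31. 4⁻¹ ≡ 8 (mod 31), so λ ≡ 11.
  x = λ² - 4 - 8 = 121 - 12 ≡ 16; y = λ·(4 - 16) - 2 ≡ 21. → (16, 21)
4Q: (16, 21) + (8, 15). λ = (15 - 21)/(8 - 16) ≡ 25/23 mod 31. 23⁻¹ ≡ 27 (mod 31) since 23·27 = 621 ≡ 1, so λ ≡ 24.
  x = λ² - 16 - 8 = 576 - 24 ≡ 25; y = λ·(16 - 25) - 21 ≡ 11. → (25, 11)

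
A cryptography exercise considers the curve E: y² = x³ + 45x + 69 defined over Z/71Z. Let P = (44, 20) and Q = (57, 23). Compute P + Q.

(65, 68)

(44, 20) + (57, 23). λ = (23 - 20)/(57 - 44) ≡ 3/13 mod 71. 13⁻¹ ≡ 11 (mod 71), so λ ≡ 33.
  x = λ² - 44 - 57 = 1089 - 101 ≡ 65; y = λ·(44 - 65) - 20 ≡ 68. → (65, 68)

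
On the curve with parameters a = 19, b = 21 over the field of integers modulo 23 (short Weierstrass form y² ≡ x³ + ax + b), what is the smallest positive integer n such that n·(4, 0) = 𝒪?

2

2P: (4, 0) + (4, 0): same x and y₁ ≡ -y₂, so the sum is 𝒪.
2P = 𝒪, so the order is 2.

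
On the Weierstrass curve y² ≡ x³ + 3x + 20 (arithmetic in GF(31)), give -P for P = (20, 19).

-(20, 19) = (20, -19 mod 31) = (20, 12).

(20, 12)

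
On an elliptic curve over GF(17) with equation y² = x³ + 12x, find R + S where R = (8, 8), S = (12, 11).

(5, 7)

(8, 8) + (12, 11). λ = (11 - 8)/(12 - 8) ≡ 3/4 mod 17. 4⁻¹ ≡ 13 (mod 17) since 4·13 = 52 ≡ 1, so λ ≡ 5.
  x = λ² - 8 - 12 = 25 - 20 ≡ 5; y = λ·(8 - 5) - 8 ≡ 7. → (5, 7)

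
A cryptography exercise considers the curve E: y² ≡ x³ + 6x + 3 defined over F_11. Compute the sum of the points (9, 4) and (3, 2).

(9, 4) + (3, 2). λ = (2 - 4)/(3 - 9) ≡ 9/5 mod 11. 5⁻¹ ≡ 9 (mod 11), so λ ≡ 4.
  x = λ² - 9 - 3 = 16 - 12 ≡ 4; y = λ·(9 - 4) - 4 ≡ 5. → (4, 5)

(4, 5)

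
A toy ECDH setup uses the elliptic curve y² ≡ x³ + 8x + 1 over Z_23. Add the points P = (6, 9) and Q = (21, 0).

(12, 13)

(6, 9) + (21, 0). λ = (0 - 9)/(21 - 6) ≡ 14/15 mod 23. 15⁻¹ ≡ 20 (mod 23), so λ ≡ 4.
  x = λ² - 6 - 21 = 16 - 27 ≡ 12; y = λ·(6 - 12) - 9 ≡ 13. → (12, 13)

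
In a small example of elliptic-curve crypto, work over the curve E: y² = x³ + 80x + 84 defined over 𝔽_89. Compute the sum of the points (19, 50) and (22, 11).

(39, 32)

(19, 50) + (22, 11). λ = (11 - 50)/(22 - 19) ≡ 50/3 mod 89. 3⁻¹ ≡ 30 (mod 89) since 3·30 = 90 ≡ 1, so λ ≡ 76.
  x = λ² - 19 - 22 = 5776 - 41 ≡ 39; y = λ·(19 - 39) - 50 ≡ 32. → (39, 32)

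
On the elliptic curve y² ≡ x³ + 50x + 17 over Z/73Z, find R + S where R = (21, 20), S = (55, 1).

(46, 9)

(21, 20) + (55, 1). λ = (1 - 20)/(55 - 21) ≡ 54/34 mod 73. 34⁻¹ ≡ 58 (mod 73), so λ ≡ 66.
  x = λ² - 21 - 55 = 4356 - 76 ≡ 46; y = λ·(21 - 46) - 20 ≡ 9. → (46, 9)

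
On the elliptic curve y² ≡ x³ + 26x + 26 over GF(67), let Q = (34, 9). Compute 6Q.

O

Repeated addition: build up to 6Q.
2Q: tangent at (34, 9): λ = (3·34² + 26)/(2·9) ≡ 10/18. 18⁻¹ ≡ 41 (mod 67), so λ ≡ 10·41 ≡ 8.
  x = λ² - 34 - 34 = 64 - 68 ≡ 63; y = λ·(34 - 63) - 9 ≡ 27. → (63, 27)
3Q: (63, 27) + (34, 9). λ = (9 - 27)/(34 - 63) ≡ 49/38 mod 67. 38⁻¹ ≡ 30 (mod 67), so λ ≡ 63.
  x = λ² - 63 - 34 = 3969 - 97 ≡ 53; y = λ·(63 - 53) - 27 ≡ 0. → (53, 0)
4Q: (53, 0) + (34, 9). λ = (9 - 0)/(34 - 53) ≡ 9/48 mod 67. 48⁻¹ ≡ 7 (mod 67) since 48·7 = 336 ≡ 1, so λ ≡ 63.
  x = λ² - 53 - 34 = 3969 - 87 ≡ 63; y = λ·(53 - 63) - 0 ≡ 40. → (63, 40)
5Q: (63, 40) + (34, 9). λ = (9 - 40)/(34 - 63) ≡ 36/38 mod 67. 38⁻¹ ≡ 30 (mod 67) since 38·30 = 1140 ≡ 1, so λ ≡ 8.
  x = λ² - 63 - 34 = 64 - 97 ≡ 34; y = λ·(63 - 34) - 40 ≡ 58. → (34, 58)
6Q: (34, 58) + (34, 9): same x and y₁ ≡ -y₂, so the sum is 𝒪.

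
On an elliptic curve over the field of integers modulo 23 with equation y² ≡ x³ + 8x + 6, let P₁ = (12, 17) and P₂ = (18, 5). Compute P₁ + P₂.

(20, 22)

(12, 17) + (18, 5). λ = (5 - 17)/(18 - 12) ≡ 11/6 mod 23. 6⁻¹ ≡ 4 (mod 23) since 6·4 = 24 ≡ 1, so λ ≡ 21.
  x = λ² - 12 - 18 = 441 - 30 ≡ 20; y = λ·(12 - 20) - 17 ≡ 22. → (20, 22)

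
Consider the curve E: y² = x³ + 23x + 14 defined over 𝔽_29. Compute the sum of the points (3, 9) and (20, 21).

(7, 24)

(3, 9) + (20, 21). λ = (21 - 9)/(20 - 3) ≡ 12/17 mod 29. 17⁻¹ ≡ 12 (mod 29), so λ ≡ 28.
  x = λ² - 3 - 20 = 784 - 23 ≡ 7; y = λ·(3 - 7) - 9 ≡ 24. → (7, 24)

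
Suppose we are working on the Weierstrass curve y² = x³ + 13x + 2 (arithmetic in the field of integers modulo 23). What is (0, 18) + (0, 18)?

(1, 4)

tangent at (0, 18): λ = (3·0² + 13)/(2·18) ≡ 13/13. 13⁻¹ ≡ 16 (mod 23), so λ ≡ 13·16 ≡ 1.
  x = λ² - 0 - 0 = 1 - 0 ≡ 1; y = λ·(0 - 1) - 18 ≡ 4. → (1, 4)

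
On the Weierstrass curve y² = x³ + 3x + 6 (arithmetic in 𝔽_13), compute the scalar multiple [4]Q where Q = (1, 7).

Double-and-add on 4 = (100)₂. Start with Q = (1, 7) for the leading 1-bit.
double: tangent at (1, 7): λ = (3·1² + 3)/(2·7) ≡ 6/1. 1⁻¹ ≡ 1 (mod 13) since 1·1 = 1 ≡ 1, so λ ≡ 6·1 ≡ 6.
  x = λ² - 1 - 1 = 36 - 2 ≡ 8; y = λ·(1 - 8) - 7 ≡ 3. → (8, 3)
double: tangent at (8, 3): λ = (3·8² + 3)/(2·3) ≡ 0/6. 6⁻¹ ≡ 11 (mod 13) since 6·11 = 66 ≡ 1, so λ ≡ 0·11 ≡ 0.
  x = λ² - 8 - 8 = 0 - 16 ≡ 10; y = λ·(8 - 10) - 3 ≡ 10. → (10, 10)

(10, 10)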